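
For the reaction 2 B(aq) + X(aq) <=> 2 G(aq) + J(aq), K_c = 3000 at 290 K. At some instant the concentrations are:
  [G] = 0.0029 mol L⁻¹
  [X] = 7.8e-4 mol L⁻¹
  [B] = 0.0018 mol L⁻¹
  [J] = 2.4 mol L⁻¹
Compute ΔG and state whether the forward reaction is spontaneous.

ΔG = 2.36 kJ/mol; the forward reaction is non-spontaneous

Q_c = [G]²·[J] / ([B]²·[X]) = (0.0029)²·(2.4) / ((0.0018)²·(7.8e-4)) = 7990
ΔG = RT ln(Q_c/K_c) = (8.314 J mol⁻¹ K⁻¹)(290 K) × ln(7990/3000)
   = (2.411 kJ/mol)(0.9796) = 2.36 kJ/mol
ΔG > 0, so the forward reaction is non-spontaneous (proceeds in reverse).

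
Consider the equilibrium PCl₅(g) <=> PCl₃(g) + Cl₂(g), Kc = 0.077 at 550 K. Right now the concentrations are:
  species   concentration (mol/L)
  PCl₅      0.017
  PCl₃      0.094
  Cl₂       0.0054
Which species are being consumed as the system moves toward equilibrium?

PCl₅ (reactants)

Qc = [PCl₃]·[Cl₂] / [PCl₅] = (0.094)·(0.0054) / (0.017) = 0.030
Qc = 0.030 < Kc = 0.077: net forward reaction.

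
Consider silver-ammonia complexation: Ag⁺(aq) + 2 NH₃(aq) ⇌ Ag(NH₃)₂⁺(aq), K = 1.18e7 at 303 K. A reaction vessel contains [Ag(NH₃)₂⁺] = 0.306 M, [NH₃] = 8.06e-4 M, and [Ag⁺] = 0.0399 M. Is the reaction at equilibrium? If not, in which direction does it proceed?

Q = [Ag(NH₃)₂⁺] / ([Ag⁺]·[NH₃]²) = (0.306) / ((0.0399)·(8.06e-4)²) = 1.18e7
Q = 1.18e7 = K, so the system is already at equilibrium.

at equilibrium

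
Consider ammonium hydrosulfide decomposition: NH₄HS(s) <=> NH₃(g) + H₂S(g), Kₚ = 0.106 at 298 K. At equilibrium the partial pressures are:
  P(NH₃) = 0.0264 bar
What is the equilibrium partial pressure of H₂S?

(NH₄HS is a pure solid — omitted from Kₚ.)
At equilibrium, Kₚ = P(NH₃)·P(H₂S) = 0.106.
(0.0264)·(P(H₂S)) = 0.106
P(H₂S) = 4.02 bar

P(H₂S) = 4.02 bar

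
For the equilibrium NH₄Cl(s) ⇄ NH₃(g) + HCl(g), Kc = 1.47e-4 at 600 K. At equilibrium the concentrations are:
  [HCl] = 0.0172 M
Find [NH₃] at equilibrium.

(NH₄Cl is a pure solid — omitted from Kc.)
At equilibrium, Kc = [NH₃]·[HCl] = 1.47e-4.
([NH₃])·(0.0172) = 1.47e-4
[NH₃] = 0.00855 M

[NH₃] = 0.00855 M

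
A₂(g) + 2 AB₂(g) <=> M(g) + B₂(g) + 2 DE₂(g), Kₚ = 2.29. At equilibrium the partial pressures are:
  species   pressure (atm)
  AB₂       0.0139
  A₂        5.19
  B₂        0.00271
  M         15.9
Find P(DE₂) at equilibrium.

P(DE₂) = 0.231 atm

At equilibrium, Kₚ = P(M)·P(B₂)·P(DE₂)² / (P(A₂)·P(AB₂)²) = 2.29.
(15.9)·(0.00271)·(P(DE₂))² / ((5.19)·(0.0139)²) = 2.29
P(DE₂)² = 0.0533 ⇒ P(DE₂) = 0.231 atm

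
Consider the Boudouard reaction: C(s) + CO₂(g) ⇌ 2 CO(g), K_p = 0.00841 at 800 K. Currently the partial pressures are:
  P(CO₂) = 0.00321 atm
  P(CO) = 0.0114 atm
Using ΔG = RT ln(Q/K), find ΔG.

(C is a pure solid — omitted from Q_p.)
Q_p = P(CO)² / P(CO₂) = (0.0114)² / (0.00321) = 0.0405
ΔG = RT ln(Q_p/K_p) = (8.314 J mol⁻¹ K⁻¹)(800 K) × ln(0.0405/0.00841)
   = (6.651 kJ/mol)(1.572) = 10.5 kJ/mol
ΔG > 0, so the forward reaction is non-spontaneous (proceeds in reverse).

ΔG = 10.5 kJ/mol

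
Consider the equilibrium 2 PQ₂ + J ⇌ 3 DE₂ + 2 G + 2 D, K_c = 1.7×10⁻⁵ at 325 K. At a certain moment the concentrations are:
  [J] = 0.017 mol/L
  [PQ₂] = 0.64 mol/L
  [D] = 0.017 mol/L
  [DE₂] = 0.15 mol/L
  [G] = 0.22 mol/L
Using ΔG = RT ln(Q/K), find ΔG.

Q_c = [DE₂]³·[G]²·[D]² / ([PQ₂]²·[J]) = (0.15)³·(0.22)²·(0.017)² / ((0.64)²·(0.017)) = 6.78×10⁻⁶
ΔG = RT ln(Q_c/K_c) = (8.314 J mol⁻¹ K⁻¹)(325 K) × ln(6.78×10⁻⁶/1.7×10⁻⁵)
   = (2.702 kJ/mol)(-0.9192) = -2.48 kJ/mol
ΔG < 0, so the forward reaction is spontaneous (proceeds forward).

ΔG = -2.48 kJ/mol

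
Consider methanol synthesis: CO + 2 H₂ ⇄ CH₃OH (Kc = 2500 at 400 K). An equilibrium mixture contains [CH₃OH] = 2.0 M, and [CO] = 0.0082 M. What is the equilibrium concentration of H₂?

At equilibrium, Kc = [CH₃OH] / ([CO]·[H₂]²) = 2500.
(2.0) / ((0.0082)·([H₂])²) = 2500
[H₂]² = 0.0976 ⇒ [H₂] = 0.31 M

[H₂] = 0.31 M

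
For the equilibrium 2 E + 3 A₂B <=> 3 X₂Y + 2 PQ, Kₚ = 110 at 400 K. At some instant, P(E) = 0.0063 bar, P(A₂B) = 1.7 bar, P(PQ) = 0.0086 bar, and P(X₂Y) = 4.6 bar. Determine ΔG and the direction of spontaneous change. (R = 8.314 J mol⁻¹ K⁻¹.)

Qₚ = P(X₂Y)³·P(PQ)² / (P(E)²·P(A₂B)³) = (4.6)³·(0.0086)² / ((0.0063)²·(1.7)³) = 36.9
ΔG = RT ln(Qₚ/Kₚ) = (8.314 J mol⁻¹ K⁻¹)(400 K) × ln(36.9/110)
   = (3.326 kJ/mol)(-1.092) = -3.63 kJ/mol
ΔG < 0, so the forward reaction is spontaneous (proceeds forward).

ΔG = -3.63 kJ/mol; the forward reaction is spontaneous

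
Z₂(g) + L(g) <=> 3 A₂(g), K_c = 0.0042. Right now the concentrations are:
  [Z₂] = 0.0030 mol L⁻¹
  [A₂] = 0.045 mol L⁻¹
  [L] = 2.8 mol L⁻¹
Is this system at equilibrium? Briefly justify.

no; Q > K, reaction proceeds in reverse

Q_c = [A₂]³ / ([Z₂]·[L]) = (0.045)³ / ((0.0030)·(2.8)) = 0.011
Q_c = 0.011 > K_c = 0.0042: net reverse reaction.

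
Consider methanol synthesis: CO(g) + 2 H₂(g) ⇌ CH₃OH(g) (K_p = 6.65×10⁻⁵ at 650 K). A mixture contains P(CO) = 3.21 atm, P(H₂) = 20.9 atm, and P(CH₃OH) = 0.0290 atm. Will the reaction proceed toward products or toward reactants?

Q_p = P(CH₃OH) / (P(CO)·P(H₂)²) = (0.0290) / ((3.21)·(20.9)²) = 2.07×10⁻⁵
Q_p = 2.07×10⁻⁵ < K_p = 6.65×10⁻⁵, so the forward reaction proceeds.

in the forward direction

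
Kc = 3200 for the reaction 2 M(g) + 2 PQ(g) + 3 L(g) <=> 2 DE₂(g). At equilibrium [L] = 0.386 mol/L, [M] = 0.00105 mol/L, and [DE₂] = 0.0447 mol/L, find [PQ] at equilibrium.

At equilibrium, Kc = [DE₂]² / ([M]²·[PQ]²·[L]³) = 3200.
(0.0447)² / ((0.00105)²·([PQ])²·(0.386)³) = 3200
[PQ]² = 9.85 ⇒ [PQ] = 3.14 mol/L

[PQ] = 3.14 mol/L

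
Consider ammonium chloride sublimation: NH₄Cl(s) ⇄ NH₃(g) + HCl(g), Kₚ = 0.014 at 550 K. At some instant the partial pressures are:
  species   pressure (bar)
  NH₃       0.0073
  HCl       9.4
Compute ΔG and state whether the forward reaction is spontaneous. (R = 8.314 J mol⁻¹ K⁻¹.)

(NH₄Cl is a pure solid — omitted from Qₚ.)
Qₚ = P(NH₃)·P(HCl) = (0.0073)·(9.4) = 0.0686
ΔG = RT ln(Qₚ/Kₚ) = (8.314 J mol⁻¹ K⁻¹)(550 K) × ln(0.0686/0.014)
   = (4.573 kJ/mol)(1.589) = 7.27 kJ/mol
ΔG > 0, so the forward reaction is non-spontaneous (proceeds in reverse).

ΔG = 7.27 kJ/mol; the forward reaction is non-spontaneous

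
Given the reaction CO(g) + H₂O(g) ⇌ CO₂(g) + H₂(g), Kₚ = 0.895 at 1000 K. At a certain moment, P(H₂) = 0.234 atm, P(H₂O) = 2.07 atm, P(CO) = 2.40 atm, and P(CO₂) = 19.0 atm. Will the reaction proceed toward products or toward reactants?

Qₚ = P(CO₂)·P(H₂) / (P(CO)·P(H₂O)) = (19.0)·(0.234) / ((2.40)·(2.07)) = 0.895
Qₚ = 0.895 = Kₚ, so the system is already at equilibrium.

at equilibrium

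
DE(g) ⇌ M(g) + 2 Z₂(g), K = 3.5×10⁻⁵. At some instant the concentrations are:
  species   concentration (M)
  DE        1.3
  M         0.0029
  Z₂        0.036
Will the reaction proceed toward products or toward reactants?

Q = [M]·[Z₂]² / [DE] = (0.0029)·(0.036)² / (1.3) = 2.9×10⁻⁶
Q = 2.9×10⁻⁶ < K = 3.5×10⁻⁵, so the forward reaction proceeds.

forward (toward products)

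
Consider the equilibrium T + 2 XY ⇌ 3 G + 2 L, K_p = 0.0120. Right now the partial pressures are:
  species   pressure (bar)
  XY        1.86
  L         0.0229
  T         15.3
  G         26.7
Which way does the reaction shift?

Q_p = P(G)³·P(L)² / (P(T)·P(XY)²) = (26.7)³·(0.0229)² / ((15.3)·(1.86)²) = 0.189
Q_p = 0.189 > K_p = 0.0120, so the reverse reaction proceeds.

reverse (toward reactants)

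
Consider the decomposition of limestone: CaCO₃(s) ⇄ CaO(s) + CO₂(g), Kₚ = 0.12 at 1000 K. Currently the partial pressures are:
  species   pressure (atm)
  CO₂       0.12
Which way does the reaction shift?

neither direction; the system is at equilibrium

(CaCO₃, CaO are pure solids — omitted from Qₚ.)
Qₚ = P(CO₂) = 0.12
Qₚ = 0.12 = Kₚ, so the system is already at equilibrium.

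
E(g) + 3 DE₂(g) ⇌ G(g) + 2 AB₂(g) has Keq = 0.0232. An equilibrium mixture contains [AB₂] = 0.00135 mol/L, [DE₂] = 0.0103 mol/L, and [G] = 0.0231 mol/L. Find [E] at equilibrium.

[E] = 1.66 mol/L

At equilibrium, Keq = [G]·[AB₂]² / ([E]·[DE₂]³) = 0.0232.
(0.0231)·(0.00135)² / (([E])·(0.0103)³) = 0.0232
[E] = 1.66 mol/L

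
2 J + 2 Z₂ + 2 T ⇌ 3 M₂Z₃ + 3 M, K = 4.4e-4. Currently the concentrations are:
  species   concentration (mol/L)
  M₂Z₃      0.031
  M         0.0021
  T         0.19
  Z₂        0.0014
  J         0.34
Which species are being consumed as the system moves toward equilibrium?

Q = [M₂Z₃]³·[M]³ / ([J]²·[Z₂]²·[T]²) = (0.031)³·(0.0021)³ / ((0.34)²·(0.0014)²·(0.19)²) = 3.4e-5
Q = 3.4e-5 < K = 4.4e-4: net forward reaction.

J, Z₂, T (reactants)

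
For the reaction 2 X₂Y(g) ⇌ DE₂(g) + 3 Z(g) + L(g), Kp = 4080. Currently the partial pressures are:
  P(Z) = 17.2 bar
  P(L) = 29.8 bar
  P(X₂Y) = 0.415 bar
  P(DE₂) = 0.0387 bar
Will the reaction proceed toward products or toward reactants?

reverse (toward reactants)

Qp = P(DE₂)·P(Z)³·P(L) / P(X₂Y)² = (0.0387)·(17.2)³·(29.8) / (0.415)² = 34100
Qp = 34100 > Kp = 4080, so the reverse reaction proceeds.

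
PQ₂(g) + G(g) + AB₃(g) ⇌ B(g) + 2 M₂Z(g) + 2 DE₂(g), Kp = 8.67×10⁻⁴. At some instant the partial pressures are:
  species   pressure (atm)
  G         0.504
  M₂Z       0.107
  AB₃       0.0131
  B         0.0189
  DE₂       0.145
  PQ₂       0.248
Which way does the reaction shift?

toward reactants

Qp = P(B)·P(M₂Z)²·P(DE₂)² / (P(PQ₂)·P(G)·P(AB₃)) = (0.0189)·(0.107)²·(0.145)² / ((0.248)·(0.504)·(0.0131)) = 0.00278
Qp = 0.00278 > Kp = 8.67×10⁻⁴, so the reverse reaction proceeds.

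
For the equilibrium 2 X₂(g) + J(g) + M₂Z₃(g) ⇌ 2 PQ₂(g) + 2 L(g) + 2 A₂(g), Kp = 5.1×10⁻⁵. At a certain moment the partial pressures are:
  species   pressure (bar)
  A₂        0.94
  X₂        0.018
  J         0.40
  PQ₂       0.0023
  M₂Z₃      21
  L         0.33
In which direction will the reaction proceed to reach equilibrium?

reverse (toward reactants)

Qp = P(PQ₂)²·P(L)²·P(A₂)² / (P(X₂)²·P(J)·P(M₂Z₃)) = (0.0023)²·(0.33)²·(0.94)² / ((0.018)²·(0.40)·(21)) = 1.9×10⁻⁴
Qp = 1.9×10⁻⁴ > Kp = 5.1×10⁻⁵, so the reverse reaction proceeds.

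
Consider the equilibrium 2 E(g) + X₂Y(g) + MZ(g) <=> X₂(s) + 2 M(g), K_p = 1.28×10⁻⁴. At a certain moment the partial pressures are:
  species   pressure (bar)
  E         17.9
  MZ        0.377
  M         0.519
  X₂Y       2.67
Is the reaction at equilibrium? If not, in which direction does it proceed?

reverse (toward reactants)

(X₂ is a pure solid — omitted from Q_p.)
Q_p = P(M)² / (P(E)²·P(X₂Y)·P(MZ)) = (0.519)² / ((17.9)²·(2.67)·(0.377)) = 8.35×10⁻⁴
Q_p = 8.35×10⁻⁴ > K_p = 1.28×10⁻⁴, so the reverse reaction proceeds.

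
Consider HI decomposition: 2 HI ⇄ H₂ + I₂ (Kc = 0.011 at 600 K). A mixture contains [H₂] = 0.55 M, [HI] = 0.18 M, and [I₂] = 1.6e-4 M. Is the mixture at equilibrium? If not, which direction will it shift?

Qc = [H₂]·[I₂] / [HI]² = (0.55)·(1.6e-4) / (0.18)² = 0.0027
Qc = 0.0027 < Kc = 0.011: net forward reaction.

no; Q < K, reaction proceeds forward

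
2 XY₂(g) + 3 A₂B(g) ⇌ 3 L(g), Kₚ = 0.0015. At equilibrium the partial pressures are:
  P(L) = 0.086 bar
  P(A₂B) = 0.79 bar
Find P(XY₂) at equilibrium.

At equilibrium, Kₚ = P(L)³ / (P(XY₂)²·P(A₂B)³) = 0.0015.
(0.086)³ / ((P(XY₂))²·(0.79)³) = 0.0015
P(XY₂)² = 0.860 ⇒ P(XY₂) = 0.93 bar

P(XY₂) = 0.93 bar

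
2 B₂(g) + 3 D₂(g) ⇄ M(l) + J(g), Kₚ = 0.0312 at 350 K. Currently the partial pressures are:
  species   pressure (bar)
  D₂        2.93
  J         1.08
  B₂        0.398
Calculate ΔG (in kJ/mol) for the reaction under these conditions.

ΔG = 6.29 kJ/mol

(M is a pure liquid — omitted from Qₚ.)
Qₚ = P(J) / (P(B₂)²·P(D₂)³) = (1.08) / ((0.398)²·(2.93)³) = 0.271
ΔG = RT ln(Qₚ/Kₚ) = (8.314 J mol⁻¹ K⁻¹)(350 K) × ln(0.271/0.0312)
   = (2.910 kJ/mol)(2.162) = 6.29 kJ/mol
ΔG > 0, so the forward reaction is non-spontaneous (proceeds in reverse).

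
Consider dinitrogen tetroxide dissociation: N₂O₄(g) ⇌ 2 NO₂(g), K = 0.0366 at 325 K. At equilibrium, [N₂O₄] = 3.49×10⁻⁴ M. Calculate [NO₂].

At equilibrium, K = [NO₂]² / [N₂O₄] = 0.0366.
([NO₂])² / (3.49×10⁻⁴) = 0.0366
[NO₂]² = 1.28×10⁻⁵ ⇒ [NO₂] = 0.00357 M

[NO₂] = 0.00357 M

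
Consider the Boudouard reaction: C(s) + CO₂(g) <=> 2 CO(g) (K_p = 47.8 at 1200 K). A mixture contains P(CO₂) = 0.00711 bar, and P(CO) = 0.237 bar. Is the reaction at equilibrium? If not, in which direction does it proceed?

forward (toward products)

(C is a pure solid — omitted from Q_p.)
Q_p = P(CO)² / P(CO₂) = (0.237)² / (0.00711) = 7.90
Q_p = 7.90 < K_p = 47.8, so the forward reaction proceeds.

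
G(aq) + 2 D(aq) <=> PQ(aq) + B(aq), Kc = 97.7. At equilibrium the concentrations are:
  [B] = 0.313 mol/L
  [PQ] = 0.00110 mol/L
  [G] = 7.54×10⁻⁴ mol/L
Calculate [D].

At equilibrium, Kc = [PQ]·[B] / ([G]·[D]²) = 97.7.
(0.00110)·(0.313) / ((7.54×10⁻⁴)·([D])²) = 97.7
[D]² = 0.00467 ⇒ [D] = 0.0684 mol/L

[D] = 0.0684 mol/L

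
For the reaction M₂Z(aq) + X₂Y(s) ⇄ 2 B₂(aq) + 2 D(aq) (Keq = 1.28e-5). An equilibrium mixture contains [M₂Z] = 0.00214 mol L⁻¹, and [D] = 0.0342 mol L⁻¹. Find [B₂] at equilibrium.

[B₂] = 0.00484 mol L⁻¹

(X₂Y is a pure solid — omitted from Keq.)
At equilibrium, Keq = [B₂]²·[D]² / [M₂Z] = 1.28e-5.
([B₂])²·(0.0342)² / (0.00214) = 1.28e-5
[B₂]² = 2.34e-5 ⇒ [B₂] = 0.00484 mol L⁻¹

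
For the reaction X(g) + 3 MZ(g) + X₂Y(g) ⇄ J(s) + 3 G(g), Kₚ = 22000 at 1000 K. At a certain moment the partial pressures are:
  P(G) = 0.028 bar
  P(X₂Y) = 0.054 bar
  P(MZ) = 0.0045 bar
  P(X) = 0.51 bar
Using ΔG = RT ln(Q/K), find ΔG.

ΔG = -7.67 kJ/mol

(J is a pure solid — omitted from Qₚ.)
Qₚ = P(G)³ / (P(X)·P(MZ)³·P(X₂Y)) = (0.028)³ / ((0.51)·(0.0045)³·(0.054)) = 8750
ΔG = RT ln(Qₚ/Kₚ) = (8.314 J mol⁻¹ K⁻¹)(1000 K) × ln(8750/22000)
   = (8.314 kJ/mol)(-0.9220) = -7.67 kJ/mol
ΔG < 0, so the forward reaction is spontaneous (proceeds forward).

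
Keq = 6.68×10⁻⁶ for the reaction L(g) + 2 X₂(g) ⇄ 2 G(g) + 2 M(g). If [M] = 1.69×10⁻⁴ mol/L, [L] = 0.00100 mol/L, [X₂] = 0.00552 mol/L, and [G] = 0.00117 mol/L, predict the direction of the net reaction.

in the forward direction

Q = [G]²·[M]² / ([L]·[X₂]²) = (0.00117)²·(1.69×10⁻⁴)² / ((0.00100)·(0.00552)²) = 1.28×10⁻⁶
Q = 1.28×10⁻⁶ < Keq = 6.68×10⁻⁶, so the forward reaction proceeds.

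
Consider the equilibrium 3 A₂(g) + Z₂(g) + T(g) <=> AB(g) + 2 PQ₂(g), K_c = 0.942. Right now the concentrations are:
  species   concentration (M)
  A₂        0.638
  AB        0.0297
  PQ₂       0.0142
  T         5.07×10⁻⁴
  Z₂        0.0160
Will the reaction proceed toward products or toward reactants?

Q_c = [AB]·[PQ₂]² / ([A₂]³·[Z₂]·[T]) = (0.0297)·(0.0142)² / ((0.638)³·(0.0160)·(5.07×10⁻⁴)) = 2.84
Q_c = 2.84 > K_c = 0.942, so the reverse reaction proceeds.

in the reverse direction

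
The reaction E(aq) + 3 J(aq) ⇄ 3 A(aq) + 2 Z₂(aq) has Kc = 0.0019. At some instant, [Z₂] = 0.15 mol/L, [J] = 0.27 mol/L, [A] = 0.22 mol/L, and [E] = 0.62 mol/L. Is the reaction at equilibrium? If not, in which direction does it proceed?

Qc = [A]³·[Z₂]² / ([E]·[J]³) = (0.22)³·(0.15)² / ((0.62)·(0.27)³) = 0.020
Qc = 0.020 > Kc = 0.0019, so the reverse reaction proceeds.

in the reverse direction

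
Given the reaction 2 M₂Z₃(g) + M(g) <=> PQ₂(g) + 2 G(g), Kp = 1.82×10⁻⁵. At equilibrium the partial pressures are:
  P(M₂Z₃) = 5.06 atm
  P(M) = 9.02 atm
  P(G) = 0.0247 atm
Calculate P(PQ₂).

P(PQ₂) = 6.89 atm

At equilibrium, Kp = P(PQ₂)·P(G)² / (P(M₂Z₃)²·P(M)) = 1.82×10⁻⁵.
(P(PQ₂))·(0.0247)² / ((5.06)²·(9.02)) = 1.82×10⁻⁵
P(PQ₂) = 6.89 atm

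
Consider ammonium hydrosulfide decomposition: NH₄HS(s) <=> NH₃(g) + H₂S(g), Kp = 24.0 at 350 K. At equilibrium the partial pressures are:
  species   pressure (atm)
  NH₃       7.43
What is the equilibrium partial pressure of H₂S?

(NH₄HS is a pure solid — omitted from Kp.)
At equilibrium, Kp = P(NH₃)·P(H₂S) = 24.0.
(7.43)·(P(H₂S)) = 24.0
P(H₂S) = 3.23 atm

P(H₂S) = 3.23 atm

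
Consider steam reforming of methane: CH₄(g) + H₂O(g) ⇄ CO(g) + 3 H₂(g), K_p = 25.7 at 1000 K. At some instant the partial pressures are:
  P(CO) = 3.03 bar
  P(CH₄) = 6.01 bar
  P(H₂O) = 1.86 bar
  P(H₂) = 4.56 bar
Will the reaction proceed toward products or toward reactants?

at equilibrium

Q_p = P(CO)·P(H₂)³ / (P(CH₄)·P(H₂O)) = (3.03)·(4.56)³ / ((6.01)·(1.86)) = 25.7
Q_p = 25.7 = K_p, so the system is already at equilibrium.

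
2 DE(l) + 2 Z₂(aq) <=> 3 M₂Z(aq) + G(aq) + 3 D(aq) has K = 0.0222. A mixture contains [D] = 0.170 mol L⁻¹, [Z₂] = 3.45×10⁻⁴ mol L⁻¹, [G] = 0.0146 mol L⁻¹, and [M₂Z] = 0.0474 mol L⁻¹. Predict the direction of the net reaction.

(DE is a pure liquid — omitted from Q.)
Q = [M₂Z]³·[G]·[D]³ / [Z₂]² = (0.0474)³·(0.0146)·(0.170)³ / (3.45×10⁻⁴)² = 0.0642
Q = 0.0642 > K = 0.0222, so the reverse reaction proceeds.

reverse (toward reactants)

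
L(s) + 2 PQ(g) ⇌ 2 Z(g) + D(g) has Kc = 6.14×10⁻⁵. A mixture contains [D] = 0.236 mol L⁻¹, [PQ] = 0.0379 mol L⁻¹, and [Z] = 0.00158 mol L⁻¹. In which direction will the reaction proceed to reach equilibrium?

to the left

(L is a pure solid — omitted from Qc.)
Qc = [Z]²·[D] / [PQ]² = (0.00158)²·(0.236) / (0.0379)² = 4.10×10⁻⁴
Qc = 4.10×10⁻⁴ > Kc = 6.14×10⁻⁵, so the reverse reaction proceeds.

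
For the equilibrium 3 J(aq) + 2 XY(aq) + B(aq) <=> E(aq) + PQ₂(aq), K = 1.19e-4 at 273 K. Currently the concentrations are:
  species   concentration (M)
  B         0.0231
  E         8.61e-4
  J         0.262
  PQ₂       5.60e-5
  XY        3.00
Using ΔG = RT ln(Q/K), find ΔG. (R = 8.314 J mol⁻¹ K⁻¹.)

Q = [E]·[PQ₂] / ([J]³·[XY]²·[B]) = (8.61e-4)·(5.60e-5) / ((0.262)³·(3.00)²·(0.0231)) = 1.29e-5
ΔG = RT ln(Q/K) = (8.314 J mol⁻¹ K⁻¹)(273 K) × ln(1.29e-5/1.19e-4)
   = (2.270 kJ/mol)(-2.222) = -5.04 kJ/mol
ΔG < 0, so the forward reaction is spontaneous (proceeds forward).

ΔG = -5.04 kJ/mol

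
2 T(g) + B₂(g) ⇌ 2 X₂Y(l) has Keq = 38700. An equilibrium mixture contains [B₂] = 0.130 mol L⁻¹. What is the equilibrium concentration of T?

(X₂Y is a pure liquid — omitted from Keq.)
At equilibrium, Keq = 1 / ([T]²·[B₂]) = 38700.
1 / (([T])²·(0.130)) = 38700
[T]² = 1.99e-4 ⇒ [T] = 0.0141 mol L⁻¹

[T] = 0.0141 mol L⁻¹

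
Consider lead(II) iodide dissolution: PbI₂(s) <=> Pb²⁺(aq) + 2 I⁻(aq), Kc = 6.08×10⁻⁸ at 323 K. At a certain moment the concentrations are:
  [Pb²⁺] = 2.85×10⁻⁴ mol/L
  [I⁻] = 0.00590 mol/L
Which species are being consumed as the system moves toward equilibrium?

PbI₂ (reactants)

(PbI₂ is a pure solid — omitted from Qc.)
Qc = [Pb²⁺]·[I⁻]² = (2.85×10⁻⁴)·(0.00590)² = 9.92×10⁻⁹
Qc = 9.92×10⁻⁹ < Kc = 6.08×10⁻⁸: net forward reaction.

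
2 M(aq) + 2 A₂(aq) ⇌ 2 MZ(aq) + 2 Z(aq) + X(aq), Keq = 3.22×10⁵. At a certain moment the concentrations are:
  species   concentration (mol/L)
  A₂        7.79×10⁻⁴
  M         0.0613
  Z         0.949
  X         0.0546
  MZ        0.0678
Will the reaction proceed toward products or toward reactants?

to the right

Q = [MZ]²·[Z]²·[X] / ([M]²·[A₂]²) = (0.0678)²·(0.949)²·(0.0546) / ((0.0613)²·(7.79×10⁻⁴)²) = 99100
Q = 99100 < Keq = 3.22×10⁵, so the forward reaction proceeds.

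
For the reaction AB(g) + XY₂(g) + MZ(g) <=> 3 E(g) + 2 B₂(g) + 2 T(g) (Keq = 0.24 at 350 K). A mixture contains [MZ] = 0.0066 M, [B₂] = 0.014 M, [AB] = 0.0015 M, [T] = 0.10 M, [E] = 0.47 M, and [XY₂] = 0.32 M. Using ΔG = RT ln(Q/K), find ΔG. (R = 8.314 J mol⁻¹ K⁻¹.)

Q = [E]³·[B₂]²·[T]² / ([AB]·[XY₂]·[MZ]) = (0.47)³·(0.014)²·(0.10)² / ((0.0015)·(0.32)·(0.0066)) = 0.0642
ΔG = RT ln(Q/Keq) = (8.314 J mol⁻¹ K⁻¹)(350 K) × ln(0.0642/0.24)
   = (2.910 kJ/mol)(-1.319) = -3.84 kJ/mol
ΔG < 0, so the forward reaction is spontaneous (proceeds forward).

ΔG = -3.84 kJ/mol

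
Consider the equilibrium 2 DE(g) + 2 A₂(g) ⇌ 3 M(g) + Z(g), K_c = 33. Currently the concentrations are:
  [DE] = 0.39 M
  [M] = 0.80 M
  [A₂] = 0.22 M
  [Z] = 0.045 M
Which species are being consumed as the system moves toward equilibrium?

Q_c = [M]³·[Z] / ([DE]²·[A₂]²) = (0.80)³·(0.045) / ((0.39)²·(0.22)²) = 3.1
Q_c = 3.1 < K_c = 33: net forward reaction.

DE, A₂ (reactants)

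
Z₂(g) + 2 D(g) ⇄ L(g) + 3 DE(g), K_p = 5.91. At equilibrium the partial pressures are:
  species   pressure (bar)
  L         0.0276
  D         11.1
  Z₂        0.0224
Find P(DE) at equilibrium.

P(DE) = 8.39 bar

At equilibrium, K_p = P(L)·P(DE)³ / (P(Z₂)·P(D)²) = 5.91.
(0.0276)·(P(DE))³ / ((0.0224)·(11.1)²) = 5.91
P(DE)³ = 591 ⇒ P(DE) = 8.39 bar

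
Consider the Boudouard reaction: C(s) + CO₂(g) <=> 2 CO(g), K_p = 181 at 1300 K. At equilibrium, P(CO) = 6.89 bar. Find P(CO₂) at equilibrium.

P(CO₂) = 0.262 bar

(C is a pure solid — omitted from K_p.)
At equilibrium, K_p = P(CO)² / P(CO₂) = 181.
(6.89)² / (P(CO₂)) = 181
P(CO₂) = 0.262 bar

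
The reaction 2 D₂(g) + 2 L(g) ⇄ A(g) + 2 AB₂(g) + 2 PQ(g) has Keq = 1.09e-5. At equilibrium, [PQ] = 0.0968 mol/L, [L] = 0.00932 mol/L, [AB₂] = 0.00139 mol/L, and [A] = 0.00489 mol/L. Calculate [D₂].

At equilibrium, Keq = [A]·[AB₂]²·[PQ]² / ([D₂]²·[L]²) = 1.09e-5.
(0.00489)·(0.00139)²·(0.0968)² / (([D₂])²·(0.00932)²) = 1.09e-5
[D₂]² = 0.0935 ⇒ [D₂] = 0.306 mol/L

[D₂] = 0.306 mol/L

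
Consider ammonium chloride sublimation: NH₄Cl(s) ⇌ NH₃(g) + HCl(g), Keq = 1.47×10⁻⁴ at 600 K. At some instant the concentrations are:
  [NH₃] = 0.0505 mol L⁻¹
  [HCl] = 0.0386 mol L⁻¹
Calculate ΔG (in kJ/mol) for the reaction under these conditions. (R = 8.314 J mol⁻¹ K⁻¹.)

ΔG = 12.9 kJ/mol

(NH₄Cl is a pure solid — omitted from Q.)
Q = [NH₃]·[HCl] = (0.0505)·(0.0386) = 0.00195
ΔG = RT ln(Q/Keq) = (8.314 J mol⁻¹ K⁻¹)(600 K) × ln(0.00195/1.47×10⁻⁴)
   = (4.988 kJ/mol)(2.585) = 12.9 kJ/mol
ΔG > 0, so the forward reaction is non-spontaneous (proceeds in reverse).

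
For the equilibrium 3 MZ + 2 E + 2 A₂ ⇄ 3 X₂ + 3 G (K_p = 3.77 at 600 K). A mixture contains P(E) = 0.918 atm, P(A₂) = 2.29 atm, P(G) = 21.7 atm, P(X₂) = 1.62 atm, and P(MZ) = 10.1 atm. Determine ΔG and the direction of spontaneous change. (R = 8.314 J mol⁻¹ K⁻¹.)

ΔG = 4.63 kJ/mol; the forward reaction is non-spontaneous

Q_p = P(X₂)³·P(G)³ / (P(MZ)³·P(E)²·P(A₂)²) = (1.62)³·(21.7)³ / ((10.1)³·(0.918)²·(2.29)²) = 9.54
ΔG = RT ln(Q_p/K_p) = (8.314 J mol⁻¹ K⁻¹)(600 K) × ln(9.54/3.77)
   = (4.988 kJ/mol)(0.9284) = 4.63 kJ/mol
ΔG > 0, so the forward reaction is non-spontaneous (proceeds in reverse).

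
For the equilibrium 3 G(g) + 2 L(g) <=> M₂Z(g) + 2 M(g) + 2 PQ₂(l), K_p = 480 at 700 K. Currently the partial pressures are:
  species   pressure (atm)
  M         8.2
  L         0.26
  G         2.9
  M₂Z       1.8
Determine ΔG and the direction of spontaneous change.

(PQ₂ is a pure liquid — omitted from Q_p.)
Q_p = P(M₂Z)·P(M)² / (P(G)³·P(L)²) = (1.8)·(8.2)² / ((2.9)³·(0.26)²) = 73.4
ΔG = RT ln(Q_p/K_p) = (8.314 J mol⁻¹ K⁻¹)(700 K) × ln(73.4/480)
   = (5.820 kJ/mol)(-1.878) = -10.9 kJ/mol
ΔG < 0, so the forward reaction is spontaneous (proceeds forward).

ΔG = -10.9 kJ/mol; the forward reaction is spontaneous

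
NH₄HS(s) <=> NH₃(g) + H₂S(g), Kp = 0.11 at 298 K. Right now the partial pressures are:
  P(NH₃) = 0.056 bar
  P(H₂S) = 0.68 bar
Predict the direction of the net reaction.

forward (toward products)

(NH₄HS is a pure solid — omitted from Qp.)
Qp = P(NH₃)·P(H₂S) = (0.056)·(0.68) = 0.038
Qp = 0.038 < Kp = 0.11, so the forward reaction proceeds.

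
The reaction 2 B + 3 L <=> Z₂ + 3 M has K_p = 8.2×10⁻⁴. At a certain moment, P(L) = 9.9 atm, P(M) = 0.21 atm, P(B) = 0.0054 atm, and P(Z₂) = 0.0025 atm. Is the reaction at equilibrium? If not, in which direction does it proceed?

Q_p = P(Z₂)·P(M)³ / (P(B)²·P(L)³) = (0.0025)·(0.21)³ / ((0.0054)²·(9.9)³) = 8.2×10⁻⁴
Q_p = 8.2×10⁻⁴ = K_p, so the system is already at equilibrium.

neither direction; the system is at equilibrium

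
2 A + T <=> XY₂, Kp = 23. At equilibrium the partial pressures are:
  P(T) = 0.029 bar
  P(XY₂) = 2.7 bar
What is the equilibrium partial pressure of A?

At equilibrium, Kp = P(XY₂) / (P(A)²·P(T)) = 23.
(2.7) / ((P(A))²·(0.029)) = 23
P(A)² = 4.05 ⇒ P(A) = 2.0 bar

P(A) = 2.0 bar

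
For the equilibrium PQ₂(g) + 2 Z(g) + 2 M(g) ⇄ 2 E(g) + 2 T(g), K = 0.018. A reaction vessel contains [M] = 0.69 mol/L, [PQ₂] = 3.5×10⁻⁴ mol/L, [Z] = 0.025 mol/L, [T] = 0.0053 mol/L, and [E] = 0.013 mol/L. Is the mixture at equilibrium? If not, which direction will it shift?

Q = [E]²·[T]² / ([PQ₂]·[Z]²·[M]²) = (0.013)²·(0.0053)² / ((3.5×10⁻⁴)·(0.025)²·(0.69)²) = 0.046
Q = 0.046 > K = 0.018: net reverse reaction.

no; Q > K, reaction proceeds in reverse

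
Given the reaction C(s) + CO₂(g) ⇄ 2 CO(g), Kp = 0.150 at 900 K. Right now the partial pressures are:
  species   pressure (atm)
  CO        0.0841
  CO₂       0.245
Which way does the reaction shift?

(C is a pure solid — omitted from Qp.)
Qp = P(CO)² / P(CO₂) = (0.0841)² / (0.245) = 0.0289
Qp = 0.0289 < Kp = 0.150, so the forward reaction proceeds.

forward (toward products)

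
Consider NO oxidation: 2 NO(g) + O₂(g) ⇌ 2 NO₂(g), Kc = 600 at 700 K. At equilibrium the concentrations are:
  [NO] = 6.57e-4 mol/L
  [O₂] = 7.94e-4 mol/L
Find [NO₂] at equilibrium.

At equilibrium, Kc = [NO₂]² / ([NO]²·[O₂]) = 600.
([NO₂])² / ((6.57e-4)²·(7.94e-4)) = 600
[NO₂]² = 2.06e-7 ⇒ [NO₂] = 4.53e-4 mol/L

[NO₂] = 4.53e-4 mol/L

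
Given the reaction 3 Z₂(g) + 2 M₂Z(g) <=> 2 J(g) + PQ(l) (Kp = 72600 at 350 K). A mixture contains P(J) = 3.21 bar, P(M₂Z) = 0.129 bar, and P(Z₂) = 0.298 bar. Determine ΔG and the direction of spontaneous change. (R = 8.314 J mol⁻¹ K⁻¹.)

ΔG = -3.29 kJ/mol; the forward reaction is spontaneous

(PQ is a pure liquid — omitted from Qp.)
Qp = P(J)² / (P(Z₂)³·P(M₂Z)²) = (3.21)² / ((0.298)³·(0.129)²) = 23400
ΔG = RT ln(Qp/Kp) = (8.314 J mol⁻¹ K⁻¹)(350 K) × ln(23400/72600)
   = (2.910 kJ/mol)(-1.132) = -3.29 kJ/mol
ΔG < 0, so the forward reaction is spontaneous (proceeds forward).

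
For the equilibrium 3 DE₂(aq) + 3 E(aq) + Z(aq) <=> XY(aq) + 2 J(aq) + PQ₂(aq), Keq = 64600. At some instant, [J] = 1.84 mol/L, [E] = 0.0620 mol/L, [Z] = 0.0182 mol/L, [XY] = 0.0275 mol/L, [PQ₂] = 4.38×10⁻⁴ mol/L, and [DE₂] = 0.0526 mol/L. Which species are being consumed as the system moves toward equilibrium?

none (at equilibrium)

Q = [XY]·[J]²·[PQ₂] / ([DE₂]³·[E]³·[Z]) = (0.0275)·(1.84)²·(4.38×10⁻⁴) / ((0.0526)³·(0.0620)³·(0.0182)) = 64600
Q = 64600 = Keq; the system is at equilibrium.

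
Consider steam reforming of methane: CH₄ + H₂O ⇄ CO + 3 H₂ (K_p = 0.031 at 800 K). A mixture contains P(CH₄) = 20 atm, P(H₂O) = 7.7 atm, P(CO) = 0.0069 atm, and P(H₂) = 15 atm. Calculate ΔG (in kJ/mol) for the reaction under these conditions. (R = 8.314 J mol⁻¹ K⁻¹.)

ΔG = 10.5 kJ/mol

Q_p = P(CO)·P(H₂)³ / (P(CH₄)·P(H₂O)) = (0.0069)·(15)³ / ((20)·(7.7)) = 0.151
ΔG = RT ln(Q_p/K_p) = (8.314 J mol⁻¹ K⁻¹)(800 K) × ln(0.151/0.031)
   = (6.651 kJ/mol)(1.583) = 10.5 kJ/mol
ΔG > 0, so the forward reaction is non-spontaneous (proceeds in reverse).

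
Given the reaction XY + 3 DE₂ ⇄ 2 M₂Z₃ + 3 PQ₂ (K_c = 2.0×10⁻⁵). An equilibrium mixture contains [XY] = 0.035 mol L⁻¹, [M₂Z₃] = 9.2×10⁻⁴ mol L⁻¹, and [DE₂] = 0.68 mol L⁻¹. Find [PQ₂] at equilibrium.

[PQ₂] = 0.64 mol L⁻¹

At equilibrium, K_c = [M₂Z₃]²·[PQ₂]³ / ([XY]·[DE₂]³) = 2.0×10⁻⁵.
(9.2×10⁻⁴)²·([PQ₂])³ / ((0.035)·(0.68)³) = 2.0×10⁻⁵
[PQ₂]³ = 0.260 ⇒ [PQ₂] = 0.64 mol L⁻¹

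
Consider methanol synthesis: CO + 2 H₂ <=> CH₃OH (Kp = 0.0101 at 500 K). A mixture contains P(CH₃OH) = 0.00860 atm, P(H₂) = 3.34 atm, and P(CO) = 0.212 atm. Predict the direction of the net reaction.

toward products

Qp = P(CH₃OH) / (P(CO)·P(H₂)²) = (0.00860) / ((0.212)·(3.34)²) = 0.00364
Qp = 0.00364 < Kp = 0.0101, so the forward reaction proceeds.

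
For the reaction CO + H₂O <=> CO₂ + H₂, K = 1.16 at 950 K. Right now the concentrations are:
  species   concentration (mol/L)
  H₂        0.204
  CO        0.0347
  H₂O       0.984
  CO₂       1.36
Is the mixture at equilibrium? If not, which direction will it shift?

no; Q > K, reaction proceeds in reverse

Q = [CO₂]·[H₂] / ([CO]·[H₂O]) = (1.36)·(0.204) / ((0.0347)·(0.984)) = 8.13
Q = 8.13 > K = 1.16: net reverse reaction.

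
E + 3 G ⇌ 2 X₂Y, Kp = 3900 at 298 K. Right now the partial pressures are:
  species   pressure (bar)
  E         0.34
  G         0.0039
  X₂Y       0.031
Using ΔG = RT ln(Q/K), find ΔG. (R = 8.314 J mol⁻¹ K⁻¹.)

ΔG = 6.20 kJ/mol

Qp = P(X₂Y)² / (P(E)·P(G)³) = (0.031)² / ((0.34)·(0.0039)³) = 47600
ΔG = RT ln(Qp/Kp) = (8.314 J mol⁻¹ K⁻¹)(298 K) × ln(47600/3900)
   = (2.478 kJ/mol)(2.502) = 6.20 kJ/mol
ΔG > 0, so the forward reaction is non-spontaneous (proceeds in reverse).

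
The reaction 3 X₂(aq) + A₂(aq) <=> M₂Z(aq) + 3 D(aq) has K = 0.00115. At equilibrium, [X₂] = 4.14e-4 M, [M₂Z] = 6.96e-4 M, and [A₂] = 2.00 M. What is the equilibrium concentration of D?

At equilibrium, K = [M₂Z]·[D]³ / ([X₂]³·[A₂]) = 0.00115.
(6.96e-4)·([D])³ / ((4.14e-4)³·(2.00)) = 0.00115
[D]³ = 2.34e-10 ⇒ [D] = 6.17e-4 M

[D] = 6.17e-4 M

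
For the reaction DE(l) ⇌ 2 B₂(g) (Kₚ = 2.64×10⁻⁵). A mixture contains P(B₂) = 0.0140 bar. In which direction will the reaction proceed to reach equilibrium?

toward reactants

(DE is a pure liquid — omitted from Qₚ.)
Qₚ = P(B₂)² = (0.0140)² = 1.96×10⁻⁴
Qₚ = 1.96×10⁻⁴ > Kₚ = 2.64×10⁻⁵, so the reverse reaction proceeds.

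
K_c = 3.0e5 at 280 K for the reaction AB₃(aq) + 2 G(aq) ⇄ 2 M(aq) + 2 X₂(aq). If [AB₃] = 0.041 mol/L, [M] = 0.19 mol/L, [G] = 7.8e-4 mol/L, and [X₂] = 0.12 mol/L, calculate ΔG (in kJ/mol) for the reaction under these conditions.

ΔG = -6.21 kJ/mol

Q_c = [M]²·[X₂]² / ([AB₃]·[G]²) = (0.19)²·(0.12)² / ((0.041)·(7.8e-4)²) = 20800
ΔG = RT ln(Q_c/K_c) = (8.314 J mol⁻¹ K⁻¹)(280 K) × ln(20800/3.0e5)
   = (2.328 kJ/mol)(-2.669) = -6.21 kJ/mol
ΔG < 0, so the forward reaction is spontaneous (proceeds forward).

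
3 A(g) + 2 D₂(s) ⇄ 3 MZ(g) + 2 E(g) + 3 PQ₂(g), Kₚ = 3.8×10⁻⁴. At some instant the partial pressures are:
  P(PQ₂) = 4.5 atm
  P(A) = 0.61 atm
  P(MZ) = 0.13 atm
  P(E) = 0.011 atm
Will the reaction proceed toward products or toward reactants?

(D₂ is a pure solid — omitted from Qₚ.)
Qₚ = P(MZ)³·P(E)²·P(PQ₂)³ / P(A)³ = (0.13)³·(0.011)²·(4.5)³ / (0.61)³ = 1.1×10⁻⁴
Qₚ = 1.1×10⁻⁴ < Kₚ = 3.8×10⁻⁴, so the forward reaction proceeds.

in the forward direction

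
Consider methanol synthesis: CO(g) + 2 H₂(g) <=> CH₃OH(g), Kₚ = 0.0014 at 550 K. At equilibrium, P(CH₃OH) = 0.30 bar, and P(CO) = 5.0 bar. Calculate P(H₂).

At equilibrium, Kₚ = P(CH₃OH) / (P(CO)·P(H₂)²) = 0.0014.
(0.30) / ((5.0)·(P(H₂))²) = 0.0014
P(H₂)² = 42.9 ⇒ P(H₂) = 6.5 bar

P(H₂) = 6.5 bar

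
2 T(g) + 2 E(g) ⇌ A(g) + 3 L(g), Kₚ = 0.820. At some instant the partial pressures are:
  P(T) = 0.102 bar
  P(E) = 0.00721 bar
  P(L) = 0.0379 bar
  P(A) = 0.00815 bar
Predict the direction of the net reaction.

no net change (already at equilibrium)

Qₚ = P(A)·P(L)³ / (P(T)²·P(E)²) = (0.00815)·(0.0379)³ / ((0.102)²·(0.00721)²) = 0.820
Qₚ = 0.820 = Kₚ, so the system is already at equilibrium.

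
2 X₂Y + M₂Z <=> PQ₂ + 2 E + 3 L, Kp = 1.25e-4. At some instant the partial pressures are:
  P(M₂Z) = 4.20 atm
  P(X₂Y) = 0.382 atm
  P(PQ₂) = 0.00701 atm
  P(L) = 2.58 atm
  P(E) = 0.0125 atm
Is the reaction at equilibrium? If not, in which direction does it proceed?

Qp = P(PQ₂)·P(E)²·P(L)³ / (P(X₂Y)²·P(M₂Z)) = (0.00701)·(0.0125)²·(2.58)³ / ((0.382)²·(4.20)) = 3.07e-5
Qp = 3.07e-5 < Kp = 1.25e-4, so the forward reaction proceeds.

to the right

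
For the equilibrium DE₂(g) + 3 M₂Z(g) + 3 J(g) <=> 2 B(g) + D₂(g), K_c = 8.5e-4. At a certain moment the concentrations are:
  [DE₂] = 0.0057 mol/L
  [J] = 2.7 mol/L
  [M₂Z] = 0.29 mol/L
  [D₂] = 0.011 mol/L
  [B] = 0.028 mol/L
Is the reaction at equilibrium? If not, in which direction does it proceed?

Q_c = [B]²·[D₂] / ([DE₂]·[M₂Z]³·[J]³) = (0.028)²·(0.011) / ((0.0057)·(0.29)³·(2.7)³) = 0.0032
Q_c = 0.0032 > K_c = 8.5e-4, so the reverse reaction proceeds.

in the reverse direction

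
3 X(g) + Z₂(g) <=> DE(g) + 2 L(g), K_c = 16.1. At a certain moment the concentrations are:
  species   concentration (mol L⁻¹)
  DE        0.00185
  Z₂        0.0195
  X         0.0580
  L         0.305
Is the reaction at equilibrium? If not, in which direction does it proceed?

in the reverse direction

Q_c = [DE]·[L]² / ([X]³·[Z₂]) = (0.00185)·(0.305)² / ((0.0580)³·(0.0195)) = 45.2
Q_c = 45.2 > K_c = 16.1, so the reverse reaction proceeds.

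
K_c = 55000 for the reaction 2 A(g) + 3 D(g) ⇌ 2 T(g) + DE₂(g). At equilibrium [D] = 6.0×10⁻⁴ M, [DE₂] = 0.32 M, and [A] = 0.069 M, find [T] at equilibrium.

[T] = 4.2×10⁻⁴ M

At equilibrium, K_c = [T]²·[DE₂] / ([A]²·[D]³) = 55000.
([T])²·(0.32) / ((0.069)²·(6.0×10⁻⁴)³) = 55000
[T]² = 1.77×10⁻⁷ ⇒ [T] = 4.2×10⁻⁴ M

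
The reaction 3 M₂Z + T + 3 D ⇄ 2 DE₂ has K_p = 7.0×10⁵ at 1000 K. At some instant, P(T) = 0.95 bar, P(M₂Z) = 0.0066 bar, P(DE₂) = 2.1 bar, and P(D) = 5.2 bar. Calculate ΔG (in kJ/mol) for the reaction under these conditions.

Q_p = P(DE₂)² / (P(M₂Z)³·P(T)·P(D)³) = (2.1)² / ((0.0066)³·(0.95)·(5.2)³) = 1.15×10⁵
ΔG = RT ln(Q_p/K_p) = (8.314 J mol⁻¹ K⁻¹)(1000 K) × ln(1.15×10⁵/7.0×10⁵)
   = (8.314 kJ/mol)(-1.806) = -15.0 kJ/mol
ΔG < 0, so the forward reaction is spontaneous (proceeds forward).

ΔG = -15.0 kJ/mol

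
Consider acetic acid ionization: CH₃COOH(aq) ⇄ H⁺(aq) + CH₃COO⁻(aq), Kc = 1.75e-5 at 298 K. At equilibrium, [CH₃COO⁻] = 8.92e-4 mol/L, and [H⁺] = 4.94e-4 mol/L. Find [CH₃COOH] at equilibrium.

[CH₃COOH] = 0.0252 mol/L

At equilibrium, Kc = [H⁺]·[CH₃COO⁻] / [CH₃COOH] = 1.75e-5.
(4.94e-4)·(8.92e-4) / ([CH₃COOH]) = 1.75e-5
[CH₃COOH] = 0.0252 mol/L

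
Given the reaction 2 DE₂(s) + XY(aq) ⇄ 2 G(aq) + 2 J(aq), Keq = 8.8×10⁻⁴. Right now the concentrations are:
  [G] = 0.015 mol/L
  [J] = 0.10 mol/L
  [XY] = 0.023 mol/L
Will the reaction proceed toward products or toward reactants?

(DE₂ is a pure solid — omitted from Q.)
Q = [G]²·[J]² / [XY] = (0.015)²·(0.10)² / (0.023) = 9.8×10⁻⁵
Q = 9.8×10⁻⁵ < Keq = 8.8×10⁻⁴, so the forward reaction proceeds.

forward (toward products)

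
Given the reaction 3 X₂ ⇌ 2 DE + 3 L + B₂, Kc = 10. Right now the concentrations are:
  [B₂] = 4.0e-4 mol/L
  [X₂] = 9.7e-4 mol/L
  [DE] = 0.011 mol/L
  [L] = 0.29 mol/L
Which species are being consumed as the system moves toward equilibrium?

Qc = [DE]²·[L]³·[B₂] / [X₂]³ = (0.011)²·(0.29)³·(4.0e-4) / (9.7e-4)³ = 1.3
Qc = 1.3 < Kc = 10: net forward reaction.

X₂ (reactants)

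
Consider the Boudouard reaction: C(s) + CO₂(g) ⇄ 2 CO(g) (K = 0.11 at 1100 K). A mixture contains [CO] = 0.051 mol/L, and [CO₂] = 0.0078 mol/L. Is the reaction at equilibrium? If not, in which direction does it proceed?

to the left

(C is a pure solid — omitted from Q.)
Q = [CO]² / [CO₂] = (0.051)² / (0.0078) = 0.33
Q = 0.33 > K = 0.11, so the reverse reaction proceeds.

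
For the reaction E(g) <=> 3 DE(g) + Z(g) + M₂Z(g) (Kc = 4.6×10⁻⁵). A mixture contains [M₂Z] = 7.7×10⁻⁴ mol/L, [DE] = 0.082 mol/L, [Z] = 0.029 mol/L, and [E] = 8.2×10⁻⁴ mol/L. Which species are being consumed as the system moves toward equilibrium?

Qc = [DE]³·[Z]·[M₂Z] / [E] = (0.082)³·(0.029)·(7.7×10⁻⁴) / (8.2×10⁻⁴) = 1.5×10⁻⁵
Qc = 1.5×10⁻⁵ < Kc = 4.6×10⁻⁵: net forward reaction.

E (reactants)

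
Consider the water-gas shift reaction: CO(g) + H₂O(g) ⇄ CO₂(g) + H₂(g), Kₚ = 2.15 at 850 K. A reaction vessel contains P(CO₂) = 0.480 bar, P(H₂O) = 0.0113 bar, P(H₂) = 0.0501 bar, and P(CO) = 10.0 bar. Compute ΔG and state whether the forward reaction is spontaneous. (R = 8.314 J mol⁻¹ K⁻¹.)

Qₚ = P(CO₂)·P(H₂) / (P(CO)·P(H₂O)) = (0.480)·(0.0501) / ((10.0)·(0.0113)) = 0.213
ΔG = RT ln(Qₚ/Kₚ) = (8.314 J mol⁻¹ K⁻¹)(850 K) × ln(0.213/2.15)
   = (7.067 kJ/mol)(-2.312) = -16.3 kJ/mol
ΔG < 0, so the forward reaction is spontaneous (proceeds forward).

ΔG = -16.3 kJ/mol; the forward reaction is spontaneous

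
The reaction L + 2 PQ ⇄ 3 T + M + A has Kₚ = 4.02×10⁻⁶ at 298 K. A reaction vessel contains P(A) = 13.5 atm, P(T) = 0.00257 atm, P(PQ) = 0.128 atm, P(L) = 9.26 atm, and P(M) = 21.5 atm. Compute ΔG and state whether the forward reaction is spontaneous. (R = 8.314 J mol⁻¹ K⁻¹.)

Qₚ = P(T)³·P(M)·P(A) / (P(L)·P(PQ)²) = (0.00257)³·(21.5)·(13.5) / ((9.26)·(0.128)²) = 3.25×10⁻⁵
ΔG = RT ln(Qₚ/Kₚ) = (8.314 J mol⁻¹ K⁻¹)(298 K) × ln(3.25×10⁻⁵/4.02×10⁻⁶)
   = (2.478 kJ/mol)(2.090) = 5.18 kJ/mol
ΔG > 0, so the forward reaction is non-spontaneous (proceeds in reverse).

ΔG = 5.18 kJ/mol; the forward reaction is non-spontaneous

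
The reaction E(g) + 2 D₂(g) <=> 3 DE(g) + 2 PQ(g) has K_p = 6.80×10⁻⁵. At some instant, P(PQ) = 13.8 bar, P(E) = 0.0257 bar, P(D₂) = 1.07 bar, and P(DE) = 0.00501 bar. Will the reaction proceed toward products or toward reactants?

Q_p = P(DE)³·P(PQ)² / (P(E)·P(D₂)²) = (0.00501)³·(13.8)² / ((0.0257)·(1.07)²) = 8.14×10⁻⁴
Q_p = 8.14×10⁻⁴ > K_p = 6.80×10⁻⁵, so the reverse reaction proceeds.

reverse (toward reactants)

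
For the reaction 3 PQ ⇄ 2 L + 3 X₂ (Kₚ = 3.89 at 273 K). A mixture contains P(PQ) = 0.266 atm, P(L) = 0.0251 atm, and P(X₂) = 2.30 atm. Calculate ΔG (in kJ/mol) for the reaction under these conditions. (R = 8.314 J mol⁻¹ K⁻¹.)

ΔG = -5.12 kJ/mol

Qₚ = P(L)²·P(X₂)³ / P(PQ)³ = (0.0251)²·(2.30)³ / (0.266)³ = 0.407
ΔG = RT ln(Qₚ/Kₚ) = (8.314 J mol⁻¹ K⁻¹)(273 K) × ln(0.407/3.89)
   = (2.270 kJ/mol)(-2.257) = -5.12 kJ/mol
ΔG < 0, so the forward reaction is spontaneous (proceeds forward).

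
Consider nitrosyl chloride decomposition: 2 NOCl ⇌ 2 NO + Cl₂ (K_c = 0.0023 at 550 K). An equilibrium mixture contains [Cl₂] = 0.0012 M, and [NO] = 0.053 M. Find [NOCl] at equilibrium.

At equilibrium, K_c = [NO]²·[Cl₂] / [NOCl]² = 0.0023.
(0.053)²·(0.0012) / ([NOCl])² = 0.0023
[NOCl]² = 0.00147 ⇒ [NOCl] = 0.038 M

[NOCl] = 0.038 M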